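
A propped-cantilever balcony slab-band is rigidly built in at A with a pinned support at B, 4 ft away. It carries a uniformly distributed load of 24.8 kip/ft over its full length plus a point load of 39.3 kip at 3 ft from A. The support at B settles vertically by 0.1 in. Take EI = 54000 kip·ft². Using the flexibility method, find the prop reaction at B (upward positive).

Remove the prop at B; the released (primary) structure is a cantilever built in at A.
Downward deflection at the released point B due to the loads:
  UDL 24.8: wL⁴/(8EI) = 793.6/EI
  point load 39.3 at a = 3: Pa²(3L − a)/(6EI) = 530.5/EI
  δ_0 = 1324/EI
Tip deflection under a unit load at B: L³/(3EI) = 21.33/EI.
With EI = 54000 kip·ft²: δ_0 = 0.024521 ft and δ_{BB} = 0.000395 ft/kip.
Compatibility — the beam at B must follow the support down by 0.008333 ft: δ_0 − R_B·δ_{BB} = 0.008333, so R_B = (0.024521 − 0.008333)/0.000395 = 40.98 kip.

R_B = 40.98 kip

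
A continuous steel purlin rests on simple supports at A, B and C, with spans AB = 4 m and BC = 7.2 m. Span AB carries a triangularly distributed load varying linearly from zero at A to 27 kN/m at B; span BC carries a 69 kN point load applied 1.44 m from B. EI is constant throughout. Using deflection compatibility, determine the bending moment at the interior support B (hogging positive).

Insert a hinge at B; M_B is the redundant, and each span becomes simply supported.
Rotations at B on the released spans (each span's end-slope, ×1/EI):
  span AB: triangular load, peak 27: w₀L³/(45EI) = 38.4/EI
  span BC: point load 69 at a = 1.44: Pab(L + b)/(6LEI) = 171.7/EI
  relative rotation θ_0 = (38.4 + 171.7)/EI = 210.1/EI
A unit hogging moment at B produces rotation L₁/(3EI) + L₂/(3EI) = 3.733/EI.
Compatibility: M_B·(L₁+L₂)/(3EI) = θ_0, giving M_B = 56.28 kN·m (hogging).

M_B = 56.28 kN·m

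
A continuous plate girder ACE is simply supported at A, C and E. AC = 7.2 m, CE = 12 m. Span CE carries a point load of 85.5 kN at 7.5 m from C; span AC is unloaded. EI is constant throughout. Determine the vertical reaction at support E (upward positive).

Take M_C as the redundant. Released structure: two simple spans AC and CE with a hinge at C.
Discontinuity in slope at C on the released structure — sum the simple-span end rotations:
  span CE: point load 85.5 at a = 7.5: Pab(L + b)/(6LEI) = 661.3/EI
  relative rotation θ_0 = (0 + 661.3)/EI = 661.3/EI
A unit hogging moment at C produces rotation L₁/(3EI) + L₂/(3EI) = 6.4/EI.
Compatibility: M_C·(L₁+L₂)/(3EI) = θ_0, giving M_C = 103.3 kN·m (hogging).
Span CE, ΣM about E: R_C^{CE}·12 = 384.8 + 103.3, so R_C^{CE} = 40.67 kN and R_E = 85.5 − 40.67 = 44.83 kN.

R_E = 44.83 kN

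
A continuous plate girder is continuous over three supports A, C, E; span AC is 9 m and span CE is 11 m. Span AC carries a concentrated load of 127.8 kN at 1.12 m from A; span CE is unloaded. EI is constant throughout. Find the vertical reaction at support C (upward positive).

R_C = 22.31 kN

Insert a hinge at C; M_C is the redundant, and each span becomes simply supported.
End slopes at the hinge C, treating each span as simply supported:
  span AC: point load 127.8 at a = 1.12: Pab(L + a)/(6LEI) = 211.4/EI
  relative rotation θ_0 = (211.4 + 0)/EI = 211.4/EI
A unit hogging moment at C produces rotation L₁/(3EI) + L₂/(3EI) = 6.667/EI.
Compatibility: M_C·(L₁+L₂)/(3EI) = θ_0, giving M_C = 31.71 kN·m (hogging).
Span AC, ΣM about A with M_C applied at C: R_C^{AC}·9 = 143.1 + 31.71, so R_C^{AC} = 19.43 kN and R_A = 127.8 − 19.43 = 108.4 kN.
Span CE, ΣM about E: R_C^{CE}·11 = 0 + 31.71, so R_C^{CE} = 2.882 kN and R_E = 0 − 2.882 = -2.882 kN.
R_C = 19.43 + 2.882 = 22.31 kN.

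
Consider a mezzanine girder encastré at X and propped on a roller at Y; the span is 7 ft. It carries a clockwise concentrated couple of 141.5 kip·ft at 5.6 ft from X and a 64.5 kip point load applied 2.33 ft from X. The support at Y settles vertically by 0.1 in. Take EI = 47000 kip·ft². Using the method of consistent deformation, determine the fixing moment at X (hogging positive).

M_X = 45.29 kip·ft

Release the roller at Y. Primary structure: cantilever fixed at X.
Downward deflection at the released point Y due to the loads:
  clockwise couple 141.5 at a = 5.6: M₀a(2L − a)/(2EI) = 3328/EI
  point load 64.5 at a = 2.33: Pa²(3L − a)/(6EI) = 1090/EI
  δ_0 = 4418/EI
Flexibility coefficient — unit upward force at Y: δ_{YY} = L³/(3EI) = 114.3/EI.
With EI = 47000 kip·ft²: δ_0 = 0.093993 ft and δ_{YY} = 0.002433 ft/kip.
Compatibility — the beam at Y must follow the support down by 0.008333 ft: δ_0 − R_Y·δ_{YY} = 0.008333, so R_Y = (0.093993 − 0.008333)/0.002433 = 35.21 kip.
Moment equilibrium about X: M_X = Σ(load moments about X) − R_Y·L = 291.8 − 35.21×7 = 45.29 kip·ft.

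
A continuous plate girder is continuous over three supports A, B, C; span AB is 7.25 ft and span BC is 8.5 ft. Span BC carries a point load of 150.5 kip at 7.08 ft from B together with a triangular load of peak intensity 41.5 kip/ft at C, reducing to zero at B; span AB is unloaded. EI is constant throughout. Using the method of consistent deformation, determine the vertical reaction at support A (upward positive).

Take M_B as the redundant. Released structure: two simple spans AB and BC with a hinge at B.
End slopes at the hinge B, treating each span as simply supported:
  span BC: point load 150.5 at a = 7.08: Pab(L + b)/(6LEI) = 294.3/EI
  span BC: triangular load, peak 41.5: 7w₀L³/(360EI) = 495.6/EI
  relative rotation θ_0 = (0 + 789.9)/EI = 789.9/EI
A unit hogging moment at B produces rotation L₁/(3EI) + L₂/(3EI) = 5.25/EI.
Compatibility: M_B·(L₁+L₂)/(3EI) = θ_0, giving M_B = 150.5 kip·ft (hogging).
Span AB, ΣM about A with M_B applied at B: R_B^{AB}·7.25 = 0 + 150.5, so R_B^{AB} = 20.75 kip and R_A = 0 − 20.75 = -20.75 kip.

R_A = -20.75 kip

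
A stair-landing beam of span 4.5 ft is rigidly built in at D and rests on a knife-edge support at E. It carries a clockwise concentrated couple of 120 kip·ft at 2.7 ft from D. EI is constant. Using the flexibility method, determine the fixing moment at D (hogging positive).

Take the reaction at E as the redundant and release it; the primary structure is a cantilever fixed at D.
Primary-structure tip deflection at E by superposition:
  clockwise couple 120 at a = 2.7: M₀a(2L − a)/(2EI) = 1021/EI
Flexibility coefficient — unit upward force at E: δ_{EE} = L³/(3EI) = 30.38/EI.
Compatibility at E: δ_0 − R_E·δ_{EE} = 0, so R_E = 1021/30.38 = 33.6 kip.
Moment equilibrium about D: M_D = Σ(load moments about D) − R_E·L = 120 − 33.6×4.5 = -31.2 kip·ft.

M_D = -31.2 kip·ft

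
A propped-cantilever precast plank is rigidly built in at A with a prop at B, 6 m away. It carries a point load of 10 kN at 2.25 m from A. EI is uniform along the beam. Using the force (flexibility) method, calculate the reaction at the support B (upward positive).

Take the reaction at B as the redundant and release it; the primary structure is a cantilever fixed at A.
Primary-structure tip deflection at B by superposition:
  point load 10 at a = 2.25: Pa²(3L − a)/(6EI) = 132.9/EI
Flexibility coefficient — unit upward force at B: δ_{BB} = L³/(3EI) = 72/EI.
The prop prevents deflection at B: R_B = δ_0/δ_{BB} = 132.9/72 = 1.846 kN.

R_B = 1.846 kN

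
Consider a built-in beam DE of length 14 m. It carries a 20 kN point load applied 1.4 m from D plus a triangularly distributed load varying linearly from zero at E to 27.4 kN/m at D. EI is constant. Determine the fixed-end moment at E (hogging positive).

Take the two fixed-end moments M_D, M_E as redundants; the released structure is the simple span DE.
On the primary (simply-supported) span, the end slopes from the loading are:
  at D: point load 20 at a = 1.4: Pab(L + b)/(6LEI) = 111.7/EI
  at E: point load 20 at a = 1.4: Pab(L + a)/(6LEI) = 64.68/EI
  at D: triangular load, peak 27.4: w₀L³/(45EI) = 1671/EI
  at E: triangular load, peak 27.4: 7w₀L³/(360EI) = 1462/EI
  θ_D0 = 1783/EI,  θ_E0 = 1527/EI
Flexibility coefficients: a unit moment at one end gives L/(3EI) there and L/(6EI) at the far end, so f₁₁ = f₂₂ = 4.667/EI and f₁₂ = f₂₁ = 2.333/EI.
Compatibility — zero rotation at each built-in end:
  4.667 M_D + 2.333 M_E = 1783
  2.333 M_D + 4.667 M_E = 1527
Solving the pair gives M_D = 291.2 kN·m and M_E = 181.5 kN·m (hogging).

M_E = 181.5 kN·m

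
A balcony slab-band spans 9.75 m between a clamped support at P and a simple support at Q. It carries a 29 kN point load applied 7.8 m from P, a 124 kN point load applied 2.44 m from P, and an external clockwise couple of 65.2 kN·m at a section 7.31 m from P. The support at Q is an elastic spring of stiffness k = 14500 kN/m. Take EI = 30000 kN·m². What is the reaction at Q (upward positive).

R_Q = 40.23 kN

Take the reaction at Q as the redundant and release it; the primary structure is a cantilever fixed at P.
Primary-structure tip deflection at Q by superposition:
  point load 29 at a = 7.8: Pa²(3L − a)/(6EI) = 6308/EI
  point load 124 at a = 2.44: Pa²(3L − a)/(6EI) = 3299/EI
  clockwise couple 65.2 at a = 7.31: M₀a(2L − a)/(2EI) = 2905/EI
  δ_0 = 12511/EI
Tip deflection under a unit load at Q: L³/(3EI) = 309/EI.
With EI = 30000 kN·m²: δ_0 = 0.41704 m and δ_{QQ} = 0.010298 m/kN.
Compatibility — the spring shortens by R_Q/k under the reaction it provides: δ_0 − R_Q·δ_{QQ} = R_Q/k. With 1/k = 0.000069 m/kN, R_Q = δ_0 / (δ_{QQ} + 1/k) = 0.41704 / (0.010298 + 0.000069) = 40.23 kN.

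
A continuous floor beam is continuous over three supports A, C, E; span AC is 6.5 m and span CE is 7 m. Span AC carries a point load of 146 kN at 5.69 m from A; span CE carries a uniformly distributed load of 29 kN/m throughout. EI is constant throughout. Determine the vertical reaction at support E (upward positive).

R_E = 81.67 kN

Take M_C as the redundant. Released structure: two simple spans AC and CE with a hinge at C.
Discontinuity in slope at C on the released structure — sum the simple-span end rotations:
  span AC: point load 146 at a = 5.69: Pab(L + a)/(6LEI) = 210.3/EI
  span CE: UDL 29: wL³/(24EI) = 414.5/EI
  relative rotation θ_0 = (210.3 + 414.5)/EI = 624.8/EI
A unit hogging moment at C produces rotation L₁/(3EI) + L₂/(3EI) = 4.5/EI.
Compatibility: M_C·(L₁+L₂)/(3EI) = θ_0, giving M_C = 138.8 kN·m (hogging).
Span CE, ΣM about E: R_C^{CE}·7 = 710.5 + 138.8, so R_C^{CE} = 121.3 kN and R_E = 203 − 121.3 = 81.67 kN.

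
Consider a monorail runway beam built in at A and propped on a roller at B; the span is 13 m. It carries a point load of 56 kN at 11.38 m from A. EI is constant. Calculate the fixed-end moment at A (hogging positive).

Choose R_B as the redundant. The primary structure is the cantilever fixed at A.
Primary-structure tip deflection at B by superposition:
  point load 56 at a = 11.38: Pa²(3L − a)/(6EI) = 33385/EI
Flexibility coefficient — unit upward force at B: δ_{BB} = L³/(3EI) = 732.3/EI.
The prop prevents deflection at B: R_B = δ_0/δ_{BB} = 33385/732.3 = 45.59 kN.
Moment equilibrium about A: M_A = Σ(load moments about A) − R_B·L = 637.3 − 45.59×13 = 44.66 kN·m.

M_A = 44.66 kN·m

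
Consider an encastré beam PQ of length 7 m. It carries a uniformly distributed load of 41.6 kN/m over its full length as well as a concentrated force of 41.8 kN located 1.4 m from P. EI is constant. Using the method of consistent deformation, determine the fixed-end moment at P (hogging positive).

M_P = 207.3 kN·m

Take the two fixed-end moments M_P, M_Q as redundants; the released structure is the simple span PQ.
End rotations of the released simple span under the applied load (×1/EI):
  at P: UDL 41.6: wL³/(24EI) = 594.5/EI
  at Q: UDL 41.6: wL³/(24EI) = 594.5/EI
  at P: point load 41.8 at a = 1.4: Pab(L + b)/(6LEI) = 98.31/EI
  at Q: point load 41.8 at a = 1.4: Pab(L + a)/(6LEI) = 65.54/EI
  θ_P0 = 692.8/EI,  θ_Q0 = 660.1/EI
Flexibility coefficients: a unit moment at one end gives L/(3EI) there and L/(6EI) at the far end, so f₁₁ = f₂₂ = 2.333/EI and f₁₂ = f₂₁ = 1.167/EI.
Compatibility — zero rotation at each built-in end:
  2.333 M_P + 1.167 M_Q = 692.8
  1.167 M_P + 2.333 M_Q = 660.1
Solving the pair gives M_P = 207.3 kN·m and M_Q = 179.2 kN·m (hogging).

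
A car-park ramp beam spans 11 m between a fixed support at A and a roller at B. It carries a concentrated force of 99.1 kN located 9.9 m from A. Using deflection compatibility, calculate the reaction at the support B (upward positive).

R_B = 84.28 kN

Release the roller at B. Primary structure: cantilever fixed at A.
Primary-structure tip deflection at B by superposition:
  point load 99.1 at a = 9.9: Pa²(3L − a)/(6EI) = 37394/EI
Flexibility coefficient — unit upward force at B: δ_{BB} = L³/(3EI) = 443.7/EI.
Compatibility at B: δ_0 − R_B·δ_{BB} = 0, so R_B = 37394/443.7 = 84.28 kN.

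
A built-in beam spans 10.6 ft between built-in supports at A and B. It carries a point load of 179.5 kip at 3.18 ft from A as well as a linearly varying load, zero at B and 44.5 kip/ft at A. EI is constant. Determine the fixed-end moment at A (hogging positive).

M_A = 529.7 kip·ft

Release both end moments; the primary structure is a simply-supported span AB with redundants M_A and M_B.
Simple-span end rotations at A and B under the given loads:
  at A: point load 179.5 at a = 3.18: Pab(L + b)/(6LEI) = 1200/EI
  at B: point load 179.5 at a = 3.18: Pab(L + a)/(6LEI) = 917.7/EI
  at A: triangular load, peak 44.5: w₀L³/(45EI) = 1178/EI
  at B: triangular load, peak 44.5: 7w₀L³/(360EI) = 1031/EI
  θ_A0 = 2378/EI,  θ_B0 = 1948/EI
Flexibility coefficients: a unit moment at one end gives L/(3EI) there and L/(6EI) at the far end, so f₁₁ = f₂₂ = 3.533/EI and f₁₂ = f₂₁ = 1.767/EI.
Compatibility — zero rotation at each built-in end:
  3.533 M_A + 1.767 M_B = 2378
  1.767 M_A + 3.533 M_B = 1948
Solving the pair gives M_A = 529.7 kip·ft and M_B = 286.5 kip·ft (hogging).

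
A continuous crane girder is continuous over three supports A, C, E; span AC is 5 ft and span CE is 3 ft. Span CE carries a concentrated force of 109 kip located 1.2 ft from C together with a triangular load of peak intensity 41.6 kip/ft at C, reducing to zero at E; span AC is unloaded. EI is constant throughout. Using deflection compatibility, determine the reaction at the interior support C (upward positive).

Take M_C as the redundant. Released structure: two simple spans AC and CE with a hinge at C.
Rotations at C on the released spans (each span's end-slope, ×1/EI):
  span CE: point load 109 at a = 1.2: Pab(L + b)/(6LEI) = 62.78/EI
  span CE: triangular load, peak 41.6: w₀L³/(45EI) = 24.96/EI
  relative rotation θ_0 = (0 + 87.74)/EI = 87.74/EI
A unit hogging moment at C produces rotation L₁/(3EI) + L₂/(3EI) = 2.667/EI.
Slope continuity at C: θ_0 = M_C·2.667/EI, so M_C = 87.74/2.667 = 32.9 kip·ft (hogging).
Span AC, ΣM about A with M_C applied at C: R_C^{AC}·5 = 0 + 32.9, so R_C^{AC} = 6.581 kip and R_A = 0 − 6.581 = -6.581 kip.
Span CE, ΣM about E: R_C^{CE}·3 = 321 + 32.9, so R_C^{CE} = 118 kip and R_E = 171.4 − 118 = 53.43 kip.
R_C = 6.581 + 118 = 124.5 kip.

R_C = 124.5 kip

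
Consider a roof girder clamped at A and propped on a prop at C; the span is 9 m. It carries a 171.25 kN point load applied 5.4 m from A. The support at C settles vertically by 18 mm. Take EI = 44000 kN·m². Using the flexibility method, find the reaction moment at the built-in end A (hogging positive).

Choose R_C as the redundant. The primary structure is the cantilever fixed at A.
Deflection at C on the released cantilever, summing each load's contribution:
  point load 171.25 at a = 5.4: Pa²(3L − a)/(6EI) = 17977/EI
Flexibility coefficient — unit upward force at C: δ_{CC} = L³/(3EI) = 243/EI.
With EI = 44000 kN·m²: δ_0 = 0.40857 m and δ_{CC} = 0.005523 m/kN.
Compatibility — the beam at C must follow the support down by 0.018 m: δ_0 − R_C·δ_{CC} = 0.018, so R_C = (0.40857 − 0.018)/0.005523 = 70.72 kN.
Moment equilibrium about A: M_A = Σ(load moments about A) − R_C·L = 924.8 − 70.72×9 = 288.3 kN·m.

M_A = 288.3 kN·m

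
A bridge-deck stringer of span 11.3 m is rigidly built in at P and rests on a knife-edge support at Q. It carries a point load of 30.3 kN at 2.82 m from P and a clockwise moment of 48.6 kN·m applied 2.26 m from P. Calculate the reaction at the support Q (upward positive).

Choose R_Q as the redundant. The primary structure is the cantilever fixed at P.
Downward deflection at the released point Q due to the loads:
  point load 30.3 at a = 2.82: Pa²(3L − a)/(6EI) = 1248/EI
  clockwise couple 48.6 at a = 2.26: M₀a(2L − a)/(2EI) = 1117/EI
  δ_0 = 2365/EI
Tip deflection under a unit load at Q: L³/(3EI) = 481/EI.
The prop prevents deflection at Q: R_Q = δ_0/δ_{QQ} = 2365/481 = 4.918 kN.

R_Q = 4.918 kN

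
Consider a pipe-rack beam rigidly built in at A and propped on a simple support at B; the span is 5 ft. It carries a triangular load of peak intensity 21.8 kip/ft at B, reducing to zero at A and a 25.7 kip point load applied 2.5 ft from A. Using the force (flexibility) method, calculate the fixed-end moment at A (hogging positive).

M_A = 55.89 kip·ft

Remove the prop at B; the released (primary) structure is a cantilever built in at A.
Free-end deflection of the primary structure under the applied loading (downward +):
  triangular load, peak 21.8 at the free end: 11w₀L⁴/(120EI) = 1249/EI
  point load 25.7 at a = 2.5: Pa²(3L − a)/(6EI) = 334.6/EI
  δ_0 = 1584/EI
Tip deflection under a unit load at B: L³/(3EI) = 41.67/EI.
The prop prevents deflection at B: R_B = δ_0/δ_{BB} = 1584/41.67 = 38.01 kip.
Moment equilibrium about A: M_A = Σ(load moments about A) − R_B·L = 245.9 − 38.01×5 = 55.89 kip·ft.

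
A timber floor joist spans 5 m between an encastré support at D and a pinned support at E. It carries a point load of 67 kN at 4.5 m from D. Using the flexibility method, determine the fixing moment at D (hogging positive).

Choose R_E as the redundant. The primary structure is the cantilever fixed at D.
Primary-structure tip deflection at E by superposition:
  point load 67 at a = 4.5: Pa²(3L − a)/(6EI) = 2374/EI
Tip deflection under a unit load at E: L³/(3EI) = 41.67/EI.
The prop prevents deflection at E: R_E = δ_0/δ_{EE} = 2374/41.67 = 56.98 kN.
Moment equilibrium about D: M_D = Σ(load moments about D) − R_E·L = 301.5 − 56.98×5 = 16.58 kN·m.

M_D = 16.58 kN·m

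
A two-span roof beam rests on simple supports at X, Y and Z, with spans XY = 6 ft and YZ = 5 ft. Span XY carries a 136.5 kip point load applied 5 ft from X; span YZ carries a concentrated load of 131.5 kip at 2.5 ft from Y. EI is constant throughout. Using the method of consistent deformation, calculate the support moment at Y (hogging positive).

M_Y = 112.9 kip·ft

Insert a hinge at Y; M_Y is the redundant, and each span becomes simply supported.
End slopes at the hinge Y, treating each span as simply supported:
  span XY: point load 136.5 at a = 5: Pab(L + a)/(6LEI) = 208.5/EI
  span YZ: point load 131.5 at a = 2.5: Pab(L + b)/(6LEI) = 205.5/EI
  relative rotation θ_0 = (208.5 + 205.5)/EI = 414/EI
A unit hogging moment at Y produces rotation L₁/(3EI) + L₂/(3EI) = 3.667/EI.
Slope continuity at Y: θ_0 = M_Y·3.667/EI, so M_Y = 414/3.667 = 112.9 kip·ft (hogging).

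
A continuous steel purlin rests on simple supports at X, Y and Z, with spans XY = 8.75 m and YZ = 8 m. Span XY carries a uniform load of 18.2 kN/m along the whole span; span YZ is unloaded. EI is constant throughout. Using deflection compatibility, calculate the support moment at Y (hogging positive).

M_Y = 90.99 kN·m

Take M_Y as the redundant. Released structure: two simple spans XY and YZ with a hinge at Y.
End slopes at the hinge Y, treating each span as simply supported:
  span XY: UDL 18.2: wL³/(24EI) = 508/EI
  relative rotation θ_0 = (508 + 0)/EI = 508/EI
A unit hogging moment at Y produces rotation L₁/(3EI) + L₂/(3EI) = 5.583/EI.
Compatibility: M_Y·(L₁+L₂)/(3EI) = θ_0, giving M_Y = 90.99 kN·m (hogging).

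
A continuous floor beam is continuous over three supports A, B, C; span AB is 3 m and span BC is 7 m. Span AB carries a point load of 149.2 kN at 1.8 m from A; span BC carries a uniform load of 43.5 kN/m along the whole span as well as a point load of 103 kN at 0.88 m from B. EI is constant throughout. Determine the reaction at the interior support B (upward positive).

Release continuity at B by inserting a hinge; the redundant is the internal moment M_B. The primary structure is two simply-supported spans AB and BC.
End slopes at the hinge B, treating each span as simply supported:
  span AB: point load 149.2 at a = 1.8: Pab(L + a)/(6LEI) = 85.94/EI
  span BC: UDL 43.5: wL³/(24EI) = 621.7/EI
  span BC: point load 103 at a = 0.88: Pab(L + b)/(6LEI) = 173.3/EI
  relative rotation θ_0 = (85.94 + 795)/EI = 880.9/EI
A unit hogging moment at B produces rotation L₁/(3EI) + L₂/(3EI) = 3.333/EI.
Slope continuity at B: θ_0 = M_B·3.333/EI, so M_B = 880.9/3.333 = 264.3 kN·m (hogging).
Span AB, ΣM about A with M_B applied at B: R_B^{AB}·3 = 268.6 + 264.3, so R_B^{AB} = 177.6 kN and R_A = 149.2 − 177.6 = -28.41 kN.
Span BC, ΣM about C: R_B^{BC}·7 = 1696 + 264.3, so R_B^{BC} = 280.1 kN and R_C = 407.5 − 280.1 = 127.4 kN.
R_B = 177.6 + 280.1 = 457.7 kN.

R_B = 457.7 kN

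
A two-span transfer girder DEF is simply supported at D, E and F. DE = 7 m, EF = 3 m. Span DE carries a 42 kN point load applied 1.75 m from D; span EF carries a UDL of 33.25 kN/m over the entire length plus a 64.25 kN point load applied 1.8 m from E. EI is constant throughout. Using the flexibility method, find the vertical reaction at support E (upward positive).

Insert a hinge at E; M_E is the redundant, and each span becomes simply supported.
Discontinuity in slope at E on the released structure — sum the simple-span end rotations:
  span DE: point load 42 at a = 1.75: Pab(L + a)/(6LEI) = 80.39/EI
  span EF: UDL 33.25: wL³/(24EI) = 37.41/EI
  span EF: point load 64.25 at a = 1.8: Pab(L + b)/(6LEI) = 32.38/EI
  relative rotation θ_0 = (80.39 + 69.79)/EI = 150.2/EI
A unit hogging moment at E produces rotation L₁/(3EI) + L₂/(3EI) = 3.333/EI.
Compatibility: M_E·(L₁+L₂)/(3EI) = θ_0, giving M_E = 45.05 kN·m (hogging).
Span DE, ΣM about D with M_E applied at E: R_E^{DE}·7 = 73.5 + 45.05, so R_E^{DE} = 16.94 kN and R_D = 42 − 16.94 = 25.06 kN.
Span EF, ΣM about F: R_E^{EF}·3 = 226.7 + 45.05, so R_E^{EF} = 90.59 kN and R_F = 164 − 90.59 = 73.41 kN.
R_E = 16.94 + 90.59 = 107.5 kN.

R_E = 107.5 kN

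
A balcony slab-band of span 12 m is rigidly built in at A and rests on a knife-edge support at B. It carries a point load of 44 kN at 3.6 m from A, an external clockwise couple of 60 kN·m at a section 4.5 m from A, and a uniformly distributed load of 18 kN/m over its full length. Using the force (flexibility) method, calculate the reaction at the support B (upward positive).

R_B = 90.92 kN

Choose R_B as the redundant. The primary structure is the cantilever fixed at A.
Downward deflection at the released point B due to the loads:
  point load 44 at a = 3.6: Pa²(3L − a)/(6EI) = 3079/EI
  clockwise couple 60 at a = 4.5: M₀a(2L − a)/(2EI) = 2632/EI
  UDL 18: wL⁴/(8EI) = 46656/EI
  δ_0 = 52368/EI
Tip deflection under a unit load at B: L³/(3EI) = 576/EI.
The prop prevents deflection at B: R_B = δ_0/δ_{BB} = 52368/576 = 90.92 kN.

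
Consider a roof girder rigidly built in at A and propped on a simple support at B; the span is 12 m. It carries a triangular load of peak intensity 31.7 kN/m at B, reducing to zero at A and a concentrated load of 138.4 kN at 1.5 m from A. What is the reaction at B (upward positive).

R_B = 107.7 kN

Take the reaction at B as the redundant and release it; the primary structure is a cantilever fixed at A.
Free-end deflection of the primary structure under the applied loading (downward +):
  triangular load, peak 31.7 at the free end: 11w₀L⁴/(120EI) = 60255/EI
  point load 138.4 at a = 1.5: Pa²(3L − a)/(6EI) = 1791/EI
  δ_0 = 62046/EI
Flexibility coefficient — unit upward force at B: δ_{BB} = L³/(3EI) = 576/EI.
Compatibility at B: δ_0 − R_B·δ_{BB} = 0, so R_B = 62046/576 = 107.7 kN.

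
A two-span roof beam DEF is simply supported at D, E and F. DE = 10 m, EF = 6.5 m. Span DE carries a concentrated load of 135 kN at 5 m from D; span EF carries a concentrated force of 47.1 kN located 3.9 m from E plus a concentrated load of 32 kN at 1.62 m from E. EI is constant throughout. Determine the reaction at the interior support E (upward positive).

Take M_E as the redundant. Released structure: two simple spans DE and EF with a hinge at E.
Discontinuity in slope at E on the released structure — sum the simple-span end rotations:
  span DE: point load 135 at a = 5: Pab(L + a)/(6LEI) = 843.8/EI
  span EF: point load 47.1 at a = 3.9: Pab(L + b)/(6LEI) = 111.4/EI
  span EF: point load 32 at a = 1.62: Pab(L + b)/(6LEI) = 73.82/EI
  relative rotation θ_0 = (843.8 + 185.3)/EI = 1029/EI
A unit hogging moment at E produces rotation L₁/(3EI) + L₂/(3EI) = 5.5/EI.
Slope continuity at E: θ_0 = M_E·5.5/EI, so M_E = 1029/5.5 = 187.1 kN·m (hogging).
Span DE, ΣM about D with M_E applied at E: R_E^{DE}·10 = 675 + 187.1, so R_E^{DE} = 86.21 kN and R_D = 135 − 86.21 = 48.79 kN.
Span EF, ΣM about F: R_E^{EF}·6.5 = 278.6 + 187.1, so R_E^{EF} = 71.65 kN and R_F = 79.1 − 71.65 = 7.452 kN.
R_E = 86.21 + 71.65 = 157.9 kN.

R_E = 157.9 kN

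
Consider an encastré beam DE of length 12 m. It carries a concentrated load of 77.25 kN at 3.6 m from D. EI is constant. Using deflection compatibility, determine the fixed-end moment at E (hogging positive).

Take the two fixed-end moments M_D, M_E as redundants; the released structure is the simple span DE.
On the primary (simply-supported) span, the end slopes from the loading are:
  at D: point load 77.25 at a = 3.6: Pab(L + b)/(6LEI) = 661.9/EI
  at E: point load 77.25 at a = 3.6: Pab(L + a)/(6LEI) = 506.1/EI
  θ_D0 = 661.9/EI,  θ_E0 = 506.1/EI
Flexibility coefficients: a unit moment at one end gives L/(3EI) there and L/(6EI) at the far end, so f₁₁ = f₂₂ = 4/EI and f₁₂ = f₂₁ = 2/EI.
Compatibility — zero rotation at each built-in end:
  4 M_D + 2 M_E = 661.9
  2 M_D + 4 M_E = 506.1
Solving the pair gives M_D = 136.3 kN·m and M_E = 58.4 kN·m (hogging).

M_E = 58.4 kN·m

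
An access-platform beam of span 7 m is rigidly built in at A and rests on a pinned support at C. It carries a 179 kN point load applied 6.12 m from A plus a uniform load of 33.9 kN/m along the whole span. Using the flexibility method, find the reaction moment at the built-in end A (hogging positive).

Remove the prop at C; the released (primary) structure is a cantilever built in at A.
Free-end deflection of the primary structure under the applied loading (downward +):
  point load 179 at a = 6.12: Pa²(3L − a)/(6EI) = 16627/EI
  UDL 33.9: wL⁴/(8EI) = 10174/EI
  δ_0 = 26801/EI
Tip deflection under a unit load at C: L³/(3EI) = 114.3/EI.
The prop prevents deflection at C: R_C = δ_0/δ_{CC} = 26801/114.3 = 234.4 kN.
Moment equilibrium about A: M_A = Σ(load moments about A) − R_C·L = 1926 − 234.4×7 = 285.2 kN·m.

M_A = 285.2 kN·m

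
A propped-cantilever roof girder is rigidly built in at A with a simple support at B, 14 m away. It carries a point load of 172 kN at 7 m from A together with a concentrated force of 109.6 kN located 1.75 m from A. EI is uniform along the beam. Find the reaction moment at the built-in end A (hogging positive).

M_A = 608.8 kN·m

Choose R_B as the redundant. The primary structure is the cantilever fixed at A.
Primary-structure tip deflection at B by superposition:
  point load 172 at a = 7: Pa²(3L − a)/(6EI) = 49163/EI
  point load 109.6 at a = 1.75: Pa²(3L − a)/(6EI) = 2252/EI
  δ_0 = 51415/EI
Flexibility coefficient — unit upward force at B: δ_{BB} = L³/(3EI) = 914.7/EI.
The prop prevents deflection at B: R_B = δ_0/δ_{BB} = 51415/914.7 = 56.21 kN.
Moment equilibrium about A: M_A = Σ(load moments about A) − R_B·L = 1396 − 56.21×14 = 608.8 kN·m.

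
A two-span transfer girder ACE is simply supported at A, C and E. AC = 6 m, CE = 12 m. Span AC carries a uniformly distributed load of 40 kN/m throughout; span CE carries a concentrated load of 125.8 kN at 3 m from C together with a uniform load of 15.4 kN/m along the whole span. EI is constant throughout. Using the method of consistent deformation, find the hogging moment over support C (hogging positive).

M_C = 409.9 kN·m

Insert a hinge at C; M_C is the redundant, and each span becomes simply supported.
Discontinuity in slope at C on the released structure — sum the simple-span end rotations:
  span AC: UDL 40: wL³/(24EI) = 360/EI
  span CE: point load 125.8 at a = 3: Pab(L + b)/(6LEI) = 990.7/EI
  span CE: UDL 15.4: wL³/(24EI) = 1109/EI
  relative rotation θ_0 = (360 + 2099)/EI = 2459/EI
A unit hogging moment at C produces rotation L₁/(3EI) + L₂/(3EI) = 6/EI.
Compatibility: M_C·(L₁+L₂)/(3EI) = θ_0, giving M_C = 409.9 kN·m (hogging).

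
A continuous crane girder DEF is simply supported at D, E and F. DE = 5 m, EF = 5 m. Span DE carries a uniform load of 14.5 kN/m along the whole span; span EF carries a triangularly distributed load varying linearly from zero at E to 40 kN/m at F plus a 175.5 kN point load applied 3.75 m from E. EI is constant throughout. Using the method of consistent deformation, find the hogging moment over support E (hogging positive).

Release continuity at E by inserting a hinge; the redundant is the internal moment M_E. The primary structure is two simply-supported spans DE and EF.
End slopes at the hinge E, treating each span as simply supported:
  span DE: UDL 14.5: wL³/(24EI) = 75.52/EI
  span EF: triangular load, peak 40: 7w₀L³/(360EI) = 97.22/EI
  span EF: point load 175.5 at a = 3.75: Pab(L + b)/(6LEI) = 171.4/EI
  relative rotation θ_0 = (75.52 + 268.6)/EI = 344.1/EI
A unit hogging moment at E produces rotation L₁/(3EI) + L₂/(3EI) = 3.333/EI.
Slope continuity at E: θ_0 = M_E·3.333/EI, so M_E = 344.1/3.333 = 103.2 kN·m (hogging).

M_E = 103.2 kN·m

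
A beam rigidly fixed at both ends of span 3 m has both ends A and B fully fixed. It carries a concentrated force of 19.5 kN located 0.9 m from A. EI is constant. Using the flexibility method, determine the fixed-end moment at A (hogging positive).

Release both end moments; the primary structure is a simply-supported span AB with redundants M_A and M_B.
On the primary (simply-supported) span, the end slopes from the loading are:
  at A: point load 19.5 at a = 0.9: Pab(L + b)/(6LEI) = 10.44/EI
  at B: point load 19.5 at a = 0.9: Pab(L + a)/(6LEI) = 7.985/EI
  θ_A0 = 10.44/EI,  θ_B0 = 7.985/EI
Flexibility coefficients: a unit moment at one end gives L/(3EI) there and L/(6EI) at the far end, so f₁₁ = f₂₂ = 1/EI and f₁₂ = f₂₁ = 0.5/EI.
Compatibility — zero rotation at each built-in end:
  1 M_A + 0.5 M_B = 10.44
  0.5 M_A + 1 M_B = 7.985
Solving the pair gives M_A = 8.6 kN·m and M_B = 3.686 kN·m (hogging).

M_A = 8.6 kN·m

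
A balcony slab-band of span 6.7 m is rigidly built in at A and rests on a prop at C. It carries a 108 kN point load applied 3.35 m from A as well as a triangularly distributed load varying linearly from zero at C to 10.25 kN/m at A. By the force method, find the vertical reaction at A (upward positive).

R_A = 101.7 kN

Take the reaction at C as the redundant and release it; the primary structure is a cantilever fixed at A.
Primary-structure tip deflection at C by superposition:
  point load 108 at a = 3.35: Pa²(3L − a)/(6EI) = 3384/EI
  triangular load, peak 10.25 at the fixed end: w₀L⁴/(30EI) = 688.5/EI
  δ_0 = 4072/EI
Tip deflection under a unit load at C: L³/(3EI) = 100.3/EI.
The prop prevents deflection at C: R_C = δ_0/δ_{CC} = 4072/100.3 = 40.62 kN.
Vertical equilibrium: R_A = ΣP − R_C = 142.3 − 40.62 = 101.7 kN.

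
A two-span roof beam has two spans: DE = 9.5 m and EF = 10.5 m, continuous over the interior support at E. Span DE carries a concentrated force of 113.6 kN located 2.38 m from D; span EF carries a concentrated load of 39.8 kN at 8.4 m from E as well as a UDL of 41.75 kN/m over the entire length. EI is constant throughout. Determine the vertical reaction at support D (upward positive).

Take M_E as the redundant. Released structure: two simple spans DE and EF with a hinge at E.
End slopes at the hinge E, treating each span as simply supported:
  span DE: point load 113.6 at a = 2.38: Pab(L + a)/(6LEI) = 401.2/EI
  span EF: point load 39.8 at a = 8.4: Pab(L + b)/(6LEI) = 140.4/EI
  span EF: UDL 41.75: wL³/(24EI) = 2014/EI
  relative rotation θ_0 = (401.2 + 2154)/EI = 2555/EI
A unit hogging moment at E produces rotation L₁/(3EI) + L₂/(3EI) = 6.667/EI.
Slope continuity at E: θ_0 = M_E·6.667/EI, so M_E = 2555/6.667 = 383.3 kN·m (hogging).
Span DE, ΣM about D with M_E applied at E: R_E^{DE}·9.5 = 270.4 + 383.3, so R_E^{DE} = 68.81 kN and R_D = 113.6 − 68.81 = 44.79 kN.

R_D = 44.79 kN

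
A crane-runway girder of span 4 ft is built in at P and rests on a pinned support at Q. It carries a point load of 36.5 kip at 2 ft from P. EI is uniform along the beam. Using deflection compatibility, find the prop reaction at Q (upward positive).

Remove the prop at Q; the released (primary) structure is a cantilever built in at P.
Primary-structure tip deflection at Q by superposition:
  point load 36.5 at a = 2: Pa²(3L − a)/(6EI) = 243.3/EI
Flexibility coefficient — unit upward force at Q: δ_{QQ} = L³/(3EI) = 21.33/EI.
The prop prevents deflection at Q: R_Q = δ_0/δ_{QQ} = 243.3/21.33 = 11.41 kip.

R_Q = 11.41 kip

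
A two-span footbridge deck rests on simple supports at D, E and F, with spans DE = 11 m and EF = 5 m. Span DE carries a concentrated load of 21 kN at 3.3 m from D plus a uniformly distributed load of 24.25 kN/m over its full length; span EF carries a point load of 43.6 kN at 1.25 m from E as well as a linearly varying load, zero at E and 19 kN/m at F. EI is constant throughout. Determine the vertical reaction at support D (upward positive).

Release continuity at E by inserting a hinge; the redundant is the internal moment M_E. The primary structure is two simply-supported spans DE and EF.
Discontinuity in slope at E on the released structure — sum the simple-span end rotations:
  span DE: point load 21 at a = 3.3: Pab(L + a)/(6LEI) = 115.6/EI
  span DE: UDL 24.25: wL³/(24EI) = 1345/EI
  span EF: point load 43.6 at a = 1.25: Pab(L + b)/(6LEI) = 59.61/EI
  span EF: triangular load, peak 19: 7w₀L³/(360EI) = 46.18/EI
  relative rotation θ_0 = (1460 + 105.8)/EI = 1566/EI
A unit hogging moment at E produces rotation L₁/(3EI) + L₂/(3EI) = 5.333/EI.
Compatibility: M_E·(L₁+L₂)/(3EI) = θ_0, giving M_E = 293.7 kN·m (hogging).
Span DE, ΣM about D with M_E applied at E: R_E^{DE}·11 = 1536 + 293.7, so R_E^{DE} = 166.4 kN and R_D = 287.8 − 166.4 = 121.4 kN.

R_D = 121.4 kN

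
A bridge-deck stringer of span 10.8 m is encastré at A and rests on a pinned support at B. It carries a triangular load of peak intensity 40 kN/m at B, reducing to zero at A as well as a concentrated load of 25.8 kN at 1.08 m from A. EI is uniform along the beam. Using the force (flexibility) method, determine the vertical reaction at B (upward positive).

R_B = 119.2 kN

Take the reaction at B as the redundant and release it; the primary structure is a cantilever fixed at A.
Downward deflection at the released point B due to the loads:
  triangular load, peak 40 at the free end: 11w₀L⁴/(120EI) = 49885/EI
  point load 25.8 at a = 1.08: Pa²(3L − a)/(6EI) = 157.1/EI
  δ_0 = 50042/EI
Tip deflection under a unit load at B: L³/(3EI) = 419.9/EI.
Compatibility at B: δ_0 − R_B·δ_{BB} = 0, so R_B = 50042/419.9 = 119.2 kN.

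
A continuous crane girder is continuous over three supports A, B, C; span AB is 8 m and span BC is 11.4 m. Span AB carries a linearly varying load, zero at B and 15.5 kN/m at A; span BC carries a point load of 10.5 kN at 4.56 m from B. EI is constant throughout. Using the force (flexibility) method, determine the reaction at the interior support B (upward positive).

R_B = 34.92 kN

Release continuity at B by inserting a hinge; the redundant is the internal moment M_B. The primary structure is two simply-supported spans AB and BC.
Rotations at B on the released spans (each span's end-slope, ×1/EI):
  span AB: triangular load, peak 15.5: 7w₀L³/(360EI) = 154.3/EI
  span BC: point load 10.5 at a = 4.56: Pab(L + b)/(6LEI) = 87.33/EI
  relative rotation θ_0 = (154.3 + 87.33)/EI = 241.6/EI
A unit hogging moment at B produces rotation L₁/(3EI) + L₂/(3EI) = 6.467/EI.
Compatibility: M_B·(L₁+L₂)/(3EI) = θ_0, giving M_B = 37.37 kN·m (hogging).
Span AB, ΣM about A with M_B applied at B: R_B^{AB}·8 = 165.3 + 37.37, so R_B^{AB} = 25.34 kN and R_A = 62 − 25.34 = 36.66 kN.
Span BC, ΣM about C: R_B^{BC}·11.4 = 71.82 + 37.37, so R_B^{BC} = 9.578 kN and R_C = 10.5 − 9.578 = 0.9221 kN.
R_B = 25.34 + 9.578 = 34.92 kN.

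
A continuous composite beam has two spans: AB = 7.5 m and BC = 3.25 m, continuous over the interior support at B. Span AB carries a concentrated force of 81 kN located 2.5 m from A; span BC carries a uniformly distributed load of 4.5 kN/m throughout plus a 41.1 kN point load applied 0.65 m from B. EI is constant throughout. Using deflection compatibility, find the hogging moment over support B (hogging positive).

M_B = 70.4 kN·m

Insert a hinge at B; M_B is the redundant, and each span becomes simply supported.
Discontinuity in slope at B on the released structure — sum the simple-span end rotations:
  span AB: point load 81 at a = 2.5: Pab(L + a)/(6LEI) = 225/EI
  span BC: UDL 4.5: wL³/(24EI) = 6.437/EI
  span BC: point load 41.1 at a = 0.65: Pab(L + b)/(6LEI) = 20.84/EI
  relative rotation θ_0 = (225 + 27.27)/EI = 252.3/EI
A unit hogging moment at B produces rotation L₁/(3EI) + L₂/(3EI) = 3.583/EI.
Slope continuity at B: θ_0 = M_B·3.583/EI, so M_B = 252.3/3.583 = 70.4 kN·m (hogging).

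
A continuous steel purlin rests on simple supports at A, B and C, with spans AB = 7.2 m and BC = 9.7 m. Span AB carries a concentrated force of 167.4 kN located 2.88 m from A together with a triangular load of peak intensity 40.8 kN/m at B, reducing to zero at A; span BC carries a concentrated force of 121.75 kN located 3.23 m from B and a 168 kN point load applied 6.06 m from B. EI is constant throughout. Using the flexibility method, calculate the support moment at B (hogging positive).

M_B = 422.6 kN·m

Release continuity at B by inserting a hinge; the redundant is the internal moment M_B. The primary structure is two simply-supported spans AB and BC.
Rotations at B on the released spans (each span's end-slope, ×1/EI):
  span AB: point load 167.4 at a = 2.88: Pab(L + a)/(6LEI) = 486/EI
  span AB: triangular load, peak 40.8: w₀L³/(45EI) = 338.4/EI
  span BC: point load 121.75 at a = 3.23: Pab(L + b)/(6LEI) = 706.9/EI
  span BC: point load 168 at a = 6.06: Pab(L + b)/(6LEI) = 849.4/EI
  relative rotation θ_0 = (824.4 + 1556)/EI = 2381/EI
A unit hogging moment at B produces rotation L₁/(3EI) + L₂/(3EI) = 5.633/EI.
Slope continuity at B: θ_0 = M_B·5.633/EI, so M_B = 2381/5.633 = 422.6 kN·m (hogging).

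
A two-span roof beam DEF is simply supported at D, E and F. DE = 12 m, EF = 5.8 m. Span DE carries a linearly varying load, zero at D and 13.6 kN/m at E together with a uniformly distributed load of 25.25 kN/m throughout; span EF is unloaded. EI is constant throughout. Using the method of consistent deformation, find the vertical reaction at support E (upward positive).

Insert a hinge at E; M_E is the redundant, and each span becomes simply supported.
End slopes at the hinge E, treating each span as simply supported:
  span DE: triangular load, peak 13.6: w₀L³/(45EI) = 522.2/EI
  span DE: UDL 25.25: wL³/(24EI) = 1818/EI
  relative rotation θ_0 = (2340 + 0)/EI = 2340/EI
A unit hogging moment at E produces rotation L₁/(3EI) + L₂/(3EI) = 5.933/EI.
Compatibility: M_E·(L₁+L₂)/(3EI) = θ_0, giving M_E = 394.4 kN·m (hogging).
Span DE, ΣM about D with M_E applied at E: R_E^{DE}·12 = 2471 + 394.4, so R_E^{DE} = 238.8 kN and R_D = 384.6 − 238.8 = 145.8 kN.
Span EF, ΣM about F: R_E^{EF}·5.8 = 0 + 394.4, so R_E^{EF} = 68 kN and R_F = 0 − 68 = -68 kN.
R_E = 238.8 + 68 = 306.8 kN.

R_E = 306.8 kN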